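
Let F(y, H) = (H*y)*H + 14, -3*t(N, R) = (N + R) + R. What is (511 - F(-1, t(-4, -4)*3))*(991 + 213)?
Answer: 771764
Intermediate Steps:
t(N, R) = -2*R/3 - N/3 (t(N, R) = -((N + R) + R)/3 = -(N + 2*R)/3 = -2*R/3 - N/3)
F(y, H) = 14 + y*H² (F(y, H) = y*H² + 14 = 14 + y*H²)
(511 - F(-1, t(-4, -4)*3))*(991 + 213) = (511 - (14 - ((-⅔*(-4) - ⅓*(-4))*3)²))*(991 + 213) = (511 - (14 - ((8/3 + 4/3)*3)²))*1204 = (511 - (14 - (4*3)²))*1204 = (511 - (14 - 1*12²))*1204 = (511 - (14 - 1*144))*1204 = (511 - (14 - 144))*1204 = (511 - 1*(-130))*1204 = (511 + 130)*1204 = 641*1204 = 771764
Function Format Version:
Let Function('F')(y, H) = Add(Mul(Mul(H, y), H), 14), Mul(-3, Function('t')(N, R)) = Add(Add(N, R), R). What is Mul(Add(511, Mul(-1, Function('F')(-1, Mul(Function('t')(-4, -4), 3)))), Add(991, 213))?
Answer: 771764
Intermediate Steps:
Function('t')(N, R) = Add(Mul(Rational(-2, 3), R), Mul(Rational(-1, 3), N)) (Function('t')(N, R) = Mul(Rational(-1, 3), Add(Add(N, R), R)) = Mul(Rational(-1, 3), Add(N, Mul(2, R))) = Add(Mul(Rational(-2, 3), R), Mul(Rational(-1, 3), N)))
Function('F')(y, H) = Add(14, Mul(y, Pow(H, 2))) (Function('F')(y, H) = Add(Mul(y, Pow(H, 2)), 14) = Add(14, Mul(y, Pow(H, 2))))
Mul(Add(511, Mul(-1, Function('F')(-1, Mul(Function('t')(-4, -4), 3)))), Add(991, 213)) = Mul(Add(511, Mul(-1, Add(14, Mul(-1, Pow(Mul(Add(Mul(Rational(-2, 3), -4), Mul(Rational(-1, 3), -4)), 3), 2))))), Add(991, 213)) = Mul(Add(511, Mul(-1, Add(14, Mul(-1, Pow(Mul(Add(Rational(8, 3), Rational(4, 3)), 3), 2))))), 1204) = Mul(Add(511, Mul(-1, Add(14, Mul(-1, Pow(Mul(4, 3), 2))))), 1204) = Mul(Add(511, Mul(-1, Add(14, Mul(-1, Pow(12, 2))))), 1204) = Mul(Add(511, Mul(-1, Add(14, Mul(-1, 144)))), 1204) = Mul(Add(511, Mul(-1, Add(14, -144))), 1204) = Mul(Add(511, Mul(-1, -130)), 1204) = Mul(Add(511, 130), 1204) = Mul(641, 1204) = 771764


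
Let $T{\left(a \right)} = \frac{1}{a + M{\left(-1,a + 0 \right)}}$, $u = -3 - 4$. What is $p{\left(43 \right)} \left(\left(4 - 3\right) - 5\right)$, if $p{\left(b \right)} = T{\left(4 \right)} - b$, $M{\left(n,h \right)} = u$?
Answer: $\frac{520}{3} \approx 173.33$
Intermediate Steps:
$u = -7$
$M{\left(n,h \right)} = -7$
$T{\left(a \right)} = \frac{1}{-7 + a}$ ($T{\left(a \right)} = \frac{1}{a - 7} = \frac{1}{-7 + a}$)
$p{\left(b \right)} = - \frac{1}{3} - b$ ($p{\left(b \right)} = \frac{1}{-7 + 4} - b = \frac{1}{-3} - b = - \frac{1}{3} - b$)
$p{\left(43 \right)} \left(\left(4 - 3\right) - 5\right) = \left(- \frac{1}{3} - 43\right) \left(\left(4 - 3\right) - 5\right) = \left(- \frac{1}{3} - 43\right) \left(1 - 5\right) = \left(- \frac{130}{3}\right) \left(-4\right) = \frac{520}{3}$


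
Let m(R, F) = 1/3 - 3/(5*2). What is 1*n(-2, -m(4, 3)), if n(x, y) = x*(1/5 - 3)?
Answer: 28/5 ≈ 5.6000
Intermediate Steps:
m(R, F) = 1/30 (m(R, F) = 1*(⅓) - 3/10 = ⅓ - 3*⅒ = ⅓ - 3/10 = 1/30)
n(x, y) = -14*x/5 (n(x, y) = x*(⅕ - 3) = x*(-14/5) = -14*x/5)
1*n(-2, -m(4, 3)) = 1*(-14/5*(-2)) = 1*(28/5) = 28/5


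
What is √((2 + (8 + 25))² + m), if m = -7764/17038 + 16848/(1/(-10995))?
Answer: I*√13443673398180893/8519 ≈ 13610.0*I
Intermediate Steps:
m = -1578091595322/8519 (m = -7764*1/17038 + 16848/(-1/10995) = -3882/8519 + 16848*(-10995) = -3882/8519 - 185243760 = -1578091595322/8519 ≈ -1.8524e+8)
√((2 + (8 + 25))² + m) = √((2 + (8 + 25))² - 1578091595322/8519) = √((2 + 33)² - 1578091595322/8519) = √(35² - 1578091595322/8519) = √(1225 - 1578091595322/8519) = √(-1578081159547/8519) = I*√13443673398180893/8519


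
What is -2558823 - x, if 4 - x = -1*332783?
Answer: -2891610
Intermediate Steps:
x = 332787 (x = 4 - (-1)*332783 = 4 - 1*(-332783) = 4 + 332783 = 332787)
-2558823 - x = -2558823 - 1*332787 = -2558823 - 332787 = -2891610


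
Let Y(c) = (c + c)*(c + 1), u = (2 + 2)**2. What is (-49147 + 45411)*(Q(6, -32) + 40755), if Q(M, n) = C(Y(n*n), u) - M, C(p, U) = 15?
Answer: -152294304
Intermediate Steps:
u = 16 (u = 4**2 = 16)
Y(c) = 2*c*(1 + c) (Y(c) = (2*c)*(1 + c) = 2*c*(1 + c))
Q(M, n) = 15 - M
(-49147 + 45411)*(Q(6, -32) + 40755) = (-49147 + 45411)*((15 - 1*6) + 40755) = -3736*((15 - 6) + 40755) = -3736*(9 + 40755) = -3736*40764 = -152294304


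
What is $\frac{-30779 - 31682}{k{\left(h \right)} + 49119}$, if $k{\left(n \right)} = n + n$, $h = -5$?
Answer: $- \frac{62461}{49109} \approx -1.2719$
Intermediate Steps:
$k{\left(n \right)} = 2 n$
$\frac{-30779 - 31682}{k{\left(h \right)} + 49119} = \frac{-30779 - 31682}{2 \left(-5\right) + 49119} = - \frac{62461}{-10 + 49119} = - \frac{62461}{49109}$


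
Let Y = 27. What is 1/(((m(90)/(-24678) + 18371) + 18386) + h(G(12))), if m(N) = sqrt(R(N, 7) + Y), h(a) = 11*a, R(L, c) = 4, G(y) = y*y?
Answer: 23349810248244/895255074727923173 + 24678*sqrt(31)/895255074727923173 ≈ 2.6082e-5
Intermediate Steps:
G(y) = y**2
m(N) = sqrt(31) (m(N) = sqrt(4 + 27) = sqrt(31))
1/(((m(90)/(-24678) + 18371) + 18386) + h(G(12))) = 1/(((sqrt(31)/(-24678) + 18371) + 18386) + 11*12**2) = 1/(((sqrt(31)*(-1/24678) + 18371) + 18386) + 11*144) = 1/(((-sqrt(31)/24678 + 18371) + 18386) + 1584) = 1/(((18371 - sqrt(31)/24678) + 18386) + 1584) = 1/((36757 - sqrt(31)/24678) + 1584) = 1/(38341 - sqrt(31)/24678)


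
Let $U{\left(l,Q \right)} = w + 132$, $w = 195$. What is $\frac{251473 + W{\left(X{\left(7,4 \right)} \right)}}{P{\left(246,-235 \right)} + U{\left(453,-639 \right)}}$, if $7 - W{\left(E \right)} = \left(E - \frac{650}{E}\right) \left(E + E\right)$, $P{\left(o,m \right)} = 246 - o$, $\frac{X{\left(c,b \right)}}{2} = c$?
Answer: $\frac{252388}{327} \approx 771.83$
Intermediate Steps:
$X{\left(c,b \right)} = 2 c$
$W{\left(E \right)} = 7 - 2 E \left(E - \frac{650}{E}\right)$ ($W{\left(E \right)} = 7 - \left(E - \frac{650}{E}\right) \left(E + E\right) = 7 - \left(E - \frac{650}{E}\right) 2 E = 7 - 2 E \left(E - \frac{650}{E}\right)$)
$U{\left(l,Q \right)} = 327$ ($U{\left(l,Q \right)} = 195 + 132 = 327$)
$\frac{251473 + W{\left(X{\left(7,4 \right)} \right)}}{P{\left(246,-235 \right)} + U{\left(453,-639 \right)}} = \frac{251473 + \left(1307 - 2 \left(2 \cdot 7\right)^{2}\right)}{\left(246 - 246\right) + 327} = \frac{251473 + \left(1307 - 2 \cdot 14^{2}\right)}{\left(246 - 246\right) + 327} = \frac{251473 + \left(1307 - 392\right)}{0 + 327} = \frac{251473 + \left(1307 - 392\right)}{327} = \left(251473 + 915\right) \frac{1}{327} = 252388 \cdot \frac{1}{327} = \frac{252388}{327}$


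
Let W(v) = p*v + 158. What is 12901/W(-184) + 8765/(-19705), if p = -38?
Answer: 38308891/28178150 ≈ 1.3595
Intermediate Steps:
W(v) = 158 - 38*v (W(v) = -38*v + 158 = 158 - 38*v)
12901/W(-184) + 8765/(-19705) = 12901/(158 - 38*(-184)) + 8765/(-19705) = 12901/(158 + 6992) + 8765*(-1/19705) = 12901/7150 - 1753/3941 = 38308891/28178150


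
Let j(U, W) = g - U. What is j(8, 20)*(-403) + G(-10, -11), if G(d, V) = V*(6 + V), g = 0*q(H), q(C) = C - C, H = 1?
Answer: 3279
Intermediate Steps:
q(C) = 0
g = 0 (g = 0*0 = 0)
j(U, W) = -U (j(U, W) = 0 - U = -U)
j(8, 20)*(-403) + G(-10, -11) = -1*8*(-403) - 11*(6 - 11) = -8*(-403) - 11*(-5) = 3224 + 55 = 3279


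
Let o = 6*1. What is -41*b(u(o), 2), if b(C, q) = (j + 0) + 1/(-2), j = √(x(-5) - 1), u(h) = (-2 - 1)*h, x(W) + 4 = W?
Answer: 41/2 - 41*I*√10 ≈ 20.5 - 129.65*I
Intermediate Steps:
x(W) = -4 + W
o = 6
u(h) = -3*h
j = I*√10 (j = √((-4 - 5) - 1) = √(-9 - 1) = √(-10) = I*√10 ≈ 3.1623*I)
b(C, q) = -½ + I*√10 (b(C, q) = (I*√10 + 0) + 1/(-2) = I*√10 - ½ = -½ + I*√10)
-41*b(u(o), 2) = -41*(-½ + I*√10) = 41/2 - 41*I*√10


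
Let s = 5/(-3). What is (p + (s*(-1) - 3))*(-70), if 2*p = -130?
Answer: 13930/3 ≈ 4643.3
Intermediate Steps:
s = -5/3 (s = 5*(-⅓) = -5/3 ≈ -1.6667)
p = -65 (p = (½)*(-130) = -65)
(p + (s*(-1) - 3))*(-70) = (-65 + (-5/3*(-1) - 3))*(-70) = (-65 + (5/3 - 3))*(-70) = (-65 - 4/3)*(-70) = -199/3*(-70) = 13930/3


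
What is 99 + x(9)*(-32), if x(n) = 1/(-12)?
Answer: 305/3 ≈ 101.67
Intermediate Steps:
x(n) = -1/12
99 + x(9)*(-32) = 99 - 1/12*(-32) = 99 + 8/3 = 305/3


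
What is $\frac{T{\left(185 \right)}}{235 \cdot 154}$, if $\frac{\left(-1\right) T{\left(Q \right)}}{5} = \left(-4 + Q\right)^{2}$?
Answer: $- \frac{32761}{7238} \approx -4.5263$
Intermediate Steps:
$T{\left(Q \right)} = - 5 \left(-4 + Q\right)^{2}$
$\frac{T{\left(185 \right)}}{235 \cdot 154} = \frac{\left(-5\right) \left(-4 + 185\right)^{2}}{235 \cdot 154} = \frac{\left(-5\right) 181^{2}}{36190} = \left(-5\right) 32761 \cdot \frac{1}{36190} = \left(-163805\right) \frac{1}{36190} = - \frac{32761}{7238}$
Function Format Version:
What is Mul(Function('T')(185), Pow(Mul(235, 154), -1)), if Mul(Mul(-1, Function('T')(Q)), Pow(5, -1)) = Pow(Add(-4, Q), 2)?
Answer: Rational(-32761, 7238) ≈ -4.5263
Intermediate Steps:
Function('T')(Q) = Mul(-5, Pow(Add(-4, Q), 2))
Mul(Function('T')(185), Pow(Mul(235, 154), -1)) = Mul(Mul(-5, Pow(Add(-4, 185), 2)), Pow(Mul(235, 154), -1)) = Mul(Mul(-5, Pow(181, 2)), Pow(36190, -1)) = Mul(Mul(-5, 32761), Rational(1, 36190)) = Mul(-163805, Rational(1, 36190)) = Rational(-32761, 7238)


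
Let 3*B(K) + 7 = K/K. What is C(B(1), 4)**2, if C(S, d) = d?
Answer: 16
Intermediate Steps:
B(K) = -2 (B(K) = -7/3 + (K/K)/3 = -7/3 + (1/3)*1 = -7/3 + 1/3 = -2)
C(B(1), 4)**2 = 4**2 = 16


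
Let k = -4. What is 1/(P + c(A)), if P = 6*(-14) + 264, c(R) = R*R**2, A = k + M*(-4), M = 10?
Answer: -1/85004 ≈ -1.1764e-5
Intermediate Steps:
A = -44 (A = -4 + 10*(-4) = -4 - 40 = -44)
c(R) = R**3
P = 180 (P = -84 + 264 = 180)
1/(P + c(A)) = 1/(180 + (-44)**3) = 1/(180 - 85184) = 1/(-85004) = -1/85004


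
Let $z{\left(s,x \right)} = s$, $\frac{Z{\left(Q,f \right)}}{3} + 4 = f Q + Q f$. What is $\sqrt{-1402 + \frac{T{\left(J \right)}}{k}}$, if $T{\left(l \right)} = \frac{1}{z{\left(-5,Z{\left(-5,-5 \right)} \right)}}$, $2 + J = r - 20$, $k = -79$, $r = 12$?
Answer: $\frac{i \sqrt{218746655}}{395} \approx 37.443 i$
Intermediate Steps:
$Z{\left(Q,f \right)} = -12 + 6 Q f$ ($Z{\left(Q,f \right)} = -12 + 3 \left(f Q + Q f\right) = -12 + 3 \left(Q f + Q f\right) = -12 + 3 \cdot 2 Q f = -12 + 6 Q f$)
$J = -10$ ($J = -2 + \left(12 - 20\right) = -2 - 8 = -10$)
$T{\left(l \right)} = - \frac{1}{5}$ ($T{\left(l \right)} = \frac{1}{-5} = - \frac{1}{5}$)
$\sqrt{-1402 + \frac{T{\left(J \right)}}{k}} = \sqrt{-1402 - \frac{1}{5 \left(-79\right)}} = \sqrt{-1402 - - \frac{1}{395}} = \sqrt{-1402 + \frac{1}{395}} = \sqrt{- \frac{553789}{395}} = \frac{i \sqrt{218746655}}{395}$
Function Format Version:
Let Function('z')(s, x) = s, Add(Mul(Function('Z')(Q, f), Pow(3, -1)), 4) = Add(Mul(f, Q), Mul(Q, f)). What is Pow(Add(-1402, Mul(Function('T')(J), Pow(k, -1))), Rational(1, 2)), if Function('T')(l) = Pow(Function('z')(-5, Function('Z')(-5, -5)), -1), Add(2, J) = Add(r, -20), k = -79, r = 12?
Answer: Mul(Rational(1, 395), I, Pow(218746655, Rational(1, 2))) ≈ Mul(37.443, I)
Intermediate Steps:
Function('Z')(Q, f) = Add(-12, Mul(6, Q, f)) (Function('Z')(Q, f) = Add(-12, Mul(3, Add(Mul(f, Q), Mul(Q, f)))) = Add(-12, Mul(3, Add(Mul(Q, f), Mul(Q, f)))) = Add(-12, Mul(3, Mul(2, Q, f))) = Add(-12, Mul(6, Q, f)))
J = -10 (J = Add(-2, Add(12, -20)) = Add(-2, -8) = -10)
Function('T')(l) = Rational(-1, 5) (Function('T')(l) = Pow(-5, -1) = Rational(-1, 5))
Pow(Add(-1402, Mul(Function('T')(J), Pow(k, -1))), Rational(1, 2)) = Pow(Add(-1402, Mul(Rational(-1, 5), Pow(-79, -1))), Rational(1, 2)) = Pow(Add(-1402, Mul(Rational(-1, 5), Rational(-1, 79))), Rational(1, 2)) = Pow(Add(-1402, Rational(1, 395)), Rational(1, 2)) = Pow(Rational(-553789, 395), Rational(1, 2)) = Mul(Rational(1, 395), I, Pow(218746655, Rational(1, 2)))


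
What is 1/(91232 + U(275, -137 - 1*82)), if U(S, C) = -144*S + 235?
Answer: 1/51867 ≈ 1.9280e-5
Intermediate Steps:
U(S, C) = 235 - 144*S
1/(91232 + U(275, -137 - 1*82)) = 1/(91232 + (235 - 144*275)) = 1/(91232 + (235 - 39600)) = 1/(91232 - 39365) = 1/51867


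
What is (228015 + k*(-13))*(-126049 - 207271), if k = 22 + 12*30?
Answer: -74346692680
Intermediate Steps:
k = 382 (k = 22 + 360 = 382)
(228015 + k*(-13))*(-126049 - 207271) = (228015 + 382*(-13))*(-126049 - 207271) = (228015 - 4966)*(-333320) = 223049*(-333320) = -74346692680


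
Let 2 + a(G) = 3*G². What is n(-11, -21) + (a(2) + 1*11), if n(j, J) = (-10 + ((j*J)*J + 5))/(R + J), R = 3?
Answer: 2617/9 ≈ 290.78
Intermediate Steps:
a(G) = -2 + 3*G²
n(j, J) = (-5 + j*J²)/(3 + J) (n(j, J) = (-10 + ((j*J)*J + 5))/(3 + J) = (-10 + ((J*j)*J + 5))/(3 + J) = (-10 + (j*J² + 5))/(3 + J) = (-10 + (5 + j*J²))/(3 + J) = (-5 + j*J²)/(3 + J))
n(-11, -21) + (a(2) + 1*11) = (-5 - 11*(-21)²)/(3 - 21) + ((-2 + 3*2²) + 1*11) = (-5 - 11*441)/(-18) + ((-2 + 3*4) + 11) = -(-5 - 4851)/18 + ((-2 + 12) + 11) = -1/18*(-4856) + (10 + 11) = 2428/9 + 21 = 2617/9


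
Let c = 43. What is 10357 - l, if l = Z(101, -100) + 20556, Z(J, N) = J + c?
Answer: -10343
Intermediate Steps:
Z(J, N) = 43 + J (Z(J, N) = J + 43 = 43 + J)
l = 20700 (l = (43 + 101) + 20556 = 144 + 20556 = 20700)
10357 - l = 10357 - 1*20700 = 10357 - 20700 = -10343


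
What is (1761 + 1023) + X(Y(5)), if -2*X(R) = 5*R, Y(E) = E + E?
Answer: 2759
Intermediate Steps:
Y(E) = 2*E
X(R) = -5*R/2
(1761 + 1023) + X(Y(5)) = (1761 + 1023) - 5*5 = 2784 - 5/2*10 = 2784 - 25 = 2759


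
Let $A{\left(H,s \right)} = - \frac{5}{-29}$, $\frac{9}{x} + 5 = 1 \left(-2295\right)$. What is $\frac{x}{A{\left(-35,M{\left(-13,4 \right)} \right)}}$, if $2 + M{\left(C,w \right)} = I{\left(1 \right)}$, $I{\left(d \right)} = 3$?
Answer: $- \frac{261}{11500} \approx -0.022696$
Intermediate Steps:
$M{\left(C,w \right)} = 1$ ($M{\left(C,w \right)} = -2 + 3 = 1$)
$x = - \frac{9}{2300}$ ($x = \frac{9}{-5 + 1 \left(-2295\right)} = \frac{9}{-5 - 2295} = \frac{9}{-2300} = 9 \left(- \frac{1}{2300}\right) = - \frac{9}{2300} \approx -0.003913$)
$A{\left(H,s \right)} = \frac{5}{29}$ ($A{\left(H,s \right)} = \left(-5\right) \left(- \frac{1}{29}\right) = \frac{5}{29}$)
$\frac{x}{A{\left(-35,M{\left(-13,4 \right)} \right)}} = - \frac{9}{2300 \cdot \frac{5}{29}} = \left(- \frac{9}{2300}\right) \frac{29}{5} = - \frac{261}{11500}$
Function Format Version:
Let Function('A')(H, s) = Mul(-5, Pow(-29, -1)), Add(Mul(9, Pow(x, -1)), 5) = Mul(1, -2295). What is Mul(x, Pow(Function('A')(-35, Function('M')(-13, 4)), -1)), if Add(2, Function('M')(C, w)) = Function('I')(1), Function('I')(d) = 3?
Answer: Rational(-261, 11500) ≈ -0.022696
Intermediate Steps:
Function('M')(C, w) = 1 (Function('M')(C, w) = Add(-2, 3) = 1)
x = Rational(-9, 2300) (x = Mul(9, Pow(Add(-5, Mul(1, -2295)), -1)) = Mul(9, Pow(Add(-5, -2295), -1)) = Mul(9, Pow(-2300, -1)) = Mul(9, Rational(-1, 2300)) = Rational(-9, 2300) ≈ -0.0039130)
Function('A')(H, s) = Rational(5, 29) (Function('A')(H, s) = Mul(-5, Rational(-1, 29)) = Rational(5, 29))
Mul(x, Pow(Function('A')(-35, Function('M')(-13, 4)), -1)) = Mul(Rational(-9, 2300), Pow(Rational(5, 29), -1)) = Mul(Rational(-9, 2300), Rational(29, 5)) = Rational(-261, 11500)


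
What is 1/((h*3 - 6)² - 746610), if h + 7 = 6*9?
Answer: -1/728385 ≈ -1.3729e-6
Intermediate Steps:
h = 47 (h = -7 + 6*9 = -7 + 54 = 47)
1/((h*3 - 6)² - 746610) = 1/((47*3 - 6)² - 746610) = 1/((141 - 6)² - 746610) = 1/(135² - 746610) = 1/(18225 - 746610) = 1/(-728385) = -1/728385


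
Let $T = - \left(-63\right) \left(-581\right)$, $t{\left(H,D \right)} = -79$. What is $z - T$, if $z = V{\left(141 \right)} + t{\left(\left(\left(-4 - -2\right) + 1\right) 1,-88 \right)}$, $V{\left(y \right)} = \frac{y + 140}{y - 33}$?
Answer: $\frac{3944873}{108} \approx 36527.0$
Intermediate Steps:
$V{\left(y \right)} = \frac{140 + y}{-33 + y}$
$T = -36603$ ($T = \left(-1\right) 36603 = -36603$)
$z = - \frac{8251}{108}$ ($z = \frac{140 + 141}{-33 + 141} - 79 = \frac{1}{108} \cdot 281 - 79 = \frac{281}{108} - 79 = - \frac{8251}{108} \approx -76.398$)
$z - T = - \frac{8251}{108} - -36603 = - \frac{8251}{108} + 36603 = \frac{3944873}{108}$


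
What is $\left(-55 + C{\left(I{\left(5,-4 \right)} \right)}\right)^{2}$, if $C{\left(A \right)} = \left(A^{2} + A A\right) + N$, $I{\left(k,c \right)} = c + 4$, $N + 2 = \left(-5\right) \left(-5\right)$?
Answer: $1024$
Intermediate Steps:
$N = 23$ ($N = -2 - -25 = -2 + 25 = 23$)
$I{\left(k,c \right)} = 4 + c$
$C{\left(A \right)} = 23 + 2 A^{2}$ ($C{\left(A \right)} = \left(A^{2} + A A\right) + 23 = \left(A^{2} + A^{2}\right) + 23 = 2 A^{2} + 23 = 23 + 2 A^{2}$)
$\left(-55 + C{\left(I{\left(5,-4 \right)} \right)}\right)^{2} = \left(-55 + \left(23 + 2 \left(4 - 4\right)^{2}\right)\right)^{2} = \left(-55 + \left(23 + 2 \cdot 0^{2}\right)\right)^{2} = \left(-55 + \left(23 + 2 \cdot 0\right)\right)^{2} = \left(-55 + \left(23 + 0\right)\right)^{2} = \left(-55 + 23\right)^{2} = \left(-32\right)^{2} = 1024$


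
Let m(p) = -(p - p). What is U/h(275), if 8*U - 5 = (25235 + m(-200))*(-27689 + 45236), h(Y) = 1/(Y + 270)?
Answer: 120662604875/4 ≈ 3.0166e+10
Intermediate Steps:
h(Y) = 1/(270 + Y)
m(p) = 0 (m(p) = -1*0 = 0)
U = 221399275/4 (U = 5/8 + ((25235 + 0)*(-27689 + 45236))/8 = 5/8 + (25235*17547)/8 = 5/8 + (⅛)*442798545 = 5/8 + 442798545/8 = 221399275/4 ≈ 5.5350e+7)
U/h(275) = 221399275/(4*(1/(270 + 275))) = 221399275/(4*(1/545)) = (221399275/4)*545 = 120662604875/4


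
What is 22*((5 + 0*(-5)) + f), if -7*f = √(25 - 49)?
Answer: 110 - 44*I*√6/7 ≈ 110.0 - 15.397*I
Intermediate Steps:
f = -2*I*√6/7 (f = -√(25 - 49)/7 = -2*I*√6/7 ≈ -0.69985*I)
22*((5 + 0*(-5)) + f) = 22*((5 + 0*(-5)) - 2*I*√6/7) = 22*((5 + 0) - 2*I*√6/7) = 22*(5 - 2*I*√6/7) = 110 - 44*I*√6/7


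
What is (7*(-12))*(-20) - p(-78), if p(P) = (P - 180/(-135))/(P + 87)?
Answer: 45590/27 ≈ 1688.5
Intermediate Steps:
p(P) = (4/3 + P)/(87 + P) (p(P) = (P - 180*(-1/135))/(87 + P) = (P + 4/3)/(87 + P) = (4/3 + P)/(87 + P))
(7*(-12))*(-20) - p(-78) = (7*(-12))*(-20) - (4/3 - 78)/(87 - 78) = -84*(-20) - (-230)/(9*3) = 1680 - (-230)/(9*3) = 1680 - 1*(-230/27) = 1680 + 230/27 = 45590/27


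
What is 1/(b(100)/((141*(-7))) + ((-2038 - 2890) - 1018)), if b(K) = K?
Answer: -987/5868802 ≈ -0.00016818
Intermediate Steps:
1/(b(100)/((141*(-7))) + ((-2038 - 2890) - 1018)) = 1/(100/((141*(-7))) + ((-2038 - 2890) - 1018)) = 1/(100/(-987) + (-4928 - 1018)) = 1/(100*(-1/987) - 5946) = 1/(-100/987 - 5946) = 1/(-5868802/987) = -987/5868802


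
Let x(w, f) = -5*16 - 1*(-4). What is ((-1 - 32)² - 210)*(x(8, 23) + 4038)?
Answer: 3482598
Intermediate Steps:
x(w, f) = -76 (x(w, f) = -80 + 4 = -76)
((-1 - 32)² - 210)*(x(8, 23) + 4038) = ((-1 - 32)² - 210)*(-76 + 4038) = ((-33)² - 210)*3962 = (1089 - 210)*3962 = 879*3962 = 3482598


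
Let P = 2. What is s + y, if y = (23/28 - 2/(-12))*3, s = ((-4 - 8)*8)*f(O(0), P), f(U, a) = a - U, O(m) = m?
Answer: -5293/28 ≈ -189.04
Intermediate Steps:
s = -192 (s = ((-4 - 8)*8)*(2 - 1*0) = (-12*8)*(2 + 0) = -96*2 = -192)
y = 83/28 (y = (23*(1/28) - 2*(-1/12))*3 = (23/28 + ⅙)*3 = (83/84)*3 = 83/28 ≈ 2.9643)
s + y = -192 + 83/28 = -5293/28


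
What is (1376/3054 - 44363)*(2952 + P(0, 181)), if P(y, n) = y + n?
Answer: -212234473529/1527 ≈ -1.3899e+8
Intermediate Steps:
P(y, n) = n + y
(1376/3054 - 44363)*(2952 + P(0, 181)) = (1376/3054 - 44363)*(2952 + (181 + 0)) = (1376*(1/3054) - 44363)*(2952 + 181) = (688/1527 - 44363)*3133 = -67741613/1527*3133 = -212234473529/1527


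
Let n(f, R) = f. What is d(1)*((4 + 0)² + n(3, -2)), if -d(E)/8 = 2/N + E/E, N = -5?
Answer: -456/5 ≈ -91.200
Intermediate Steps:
d(E) = -24/5 (d(E) = -8*(2/(-5) + E/E) = -8*(2*(-⅕) + 1) = -8*(-⅖ + 1) = -8*⅗ = -24/5)
d(1)*((4 + 0)² + n(3, -2)) = -24*((4 + 0)² + 3)/5 = -24*(4² + 3)/5 = -24*(16 + 3)/5 = -24/5*19 = -456/5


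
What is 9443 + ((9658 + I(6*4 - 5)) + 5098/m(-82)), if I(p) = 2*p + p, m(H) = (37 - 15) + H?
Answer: 572191/30 ≈ 19073.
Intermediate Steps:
m(H) = 22 + H
I(p) = 3*p
9443 + ((9658 + I(6*4 - 5)) + 5098/m(-82)) = 9443 + ((9658 + 3*(6*4 - 5)) + 5098/(22 - 82)) = 9443 + ((9658 + 3*(24 - 5)) + 5098/(-60)) = 9443 + ((9658 + 3*19) + 5098*(-1/60)) = 9443 + ((9658 + 57) - 2549/30) = 9443 + (9715 - 2549/30) = 9443 + 288901/30 = 572191/30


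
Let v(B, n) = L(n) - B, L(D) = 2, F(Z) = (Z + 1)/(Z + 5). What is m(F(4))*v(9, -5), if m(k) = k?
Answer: -35/9 ≈ -3.8889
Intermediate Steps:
F(Z) = (1 + Z)/(5 + Z)
v(B, n) = 2 - B
m(F(4))*v(9, -5) = ((1 + 4)/(5 + 4))*(2 - 1*9) = (5/9)*(2 - 9) = ((1/9)*5)*(-7) = (5/9)*(-7) = -35/9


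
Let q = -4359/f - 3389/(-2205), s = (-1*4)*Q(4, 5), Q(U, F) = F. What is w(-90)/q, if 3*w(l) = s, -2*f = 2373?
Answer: -1661100/1298347 ≈ -1.2794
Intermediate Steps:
f = -2373/2 (f = -½*2373 = -2373/2 ≈ -1186.5)
s = -20 (s = -1*4*5 = -4*5 = -20)
w(l) = -20/3 (w(l) = (⅓)*(-20) = -20/3)
q = 1298347/249165 (q = -4359/(-2373/2) - 3389/(-2205) = -4359*(-2/2373) - 3389*(-1/2205) = 2906/791 + 3389/2205 = 1298347/249165 ≈ 5.2108)
w(-90)/q = -20/(3*1298347/249165) = -20/3*249165/1298347 = -1661100/1298347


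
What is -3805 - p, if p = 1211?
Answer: -5016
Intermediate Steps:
-3805 - p = -3805 - 1*1211 = -3805 - 1211 = -5016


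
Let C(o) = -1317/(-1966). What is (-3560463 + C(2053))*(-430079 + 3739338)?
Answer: -23164379291824719/1966 ≈ -1.1782e+13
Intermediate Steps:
C(o) = 1317/1966 (C(o) = -1317*(-1/1966) = 1317/1966)
(-3560463 + C(2053))*(-430079 + 3739338) = (-3560463 + 1317/1966)*(-430079 + 3739338) = -6999868941/1966*3309259 = -23164379291824719/1966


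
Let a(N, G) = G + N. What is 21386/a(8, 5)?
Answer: 21386/13 ≈ 1645.1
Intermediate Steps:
21386/a(8, 5) = 21386/(5 + 8) = 21386/13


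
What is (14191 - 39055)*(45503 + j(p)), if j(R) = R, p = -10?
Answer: -1131137952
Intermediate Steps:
(14191 - 39055)*(45503 + j(p)) = (14191 - 39055)*(45503 - 10) = -24864*45493 = -1131137952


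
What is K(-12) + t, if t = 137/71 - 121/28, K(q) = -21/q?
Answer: -319/497 ≈ -0.64185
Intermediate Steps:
t = -4755/1988 (t = 137*(1/71) - 121*1/28 = 137/71 - 121/28 = -4755/1988 ≈ -2.3918)
K(-12) + t = -21/(-12) - 4755/1988 = -21*(-1/12) - 4755/1988 = 7/4 - 4755/1988 = -319/497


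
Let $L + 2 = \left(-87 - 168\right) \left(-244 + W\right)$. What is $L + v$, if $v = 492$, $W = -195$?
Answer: $112435$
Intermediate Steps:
$L = 111943$ ($L = -2 + \left(-87 - 168\right) \left(-244 - 195\right) = -2 - -111945 = -2 + 111945 = 111943$)
$L + v = 111943 + 492 = 112435$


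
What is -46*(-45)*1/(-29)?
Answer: -2070/29 ≈ -71.379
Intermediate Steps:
-46*(-45)*1/(-29) = -(-2070)*1*(-1/29) = -(-2070)*(-1)/29 = -1*2070/29 = -2070/29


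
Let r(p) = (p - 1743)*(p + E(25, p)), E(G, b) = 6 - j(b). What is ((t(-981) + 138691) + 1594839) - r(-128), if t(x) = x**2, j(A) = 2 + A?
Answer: 2703375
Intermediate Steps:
E(G, b) = 4 - b (E(G, b) = 6 - (2 + b) = 6 + (-2 - b) = 4 - b)
r(p) = -6972 + 4*p (r(p) = (p - 1743)*(p + (4 - p)) = (-1743 + p)*4 = -6972 + 4*p)
((t(-981) + 138691) + 1594839) - r(-128) = (((-981)**2 + 138691) + 1594839) - (-6972 + 4*(-128)) = ((962361 + 138691) + 1594839) - (-6972 - 512) = (1101052 + 1594839) - 1*(-7484) = 2695891 + 7484 = 2703375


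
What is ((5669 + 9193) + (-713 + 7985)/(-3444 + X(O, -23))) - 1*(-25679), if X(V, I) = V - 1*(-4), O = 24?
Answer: 17310098/427 ≈ 40539.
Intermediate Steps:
X(V, I) = 4 + V (X(V, I) = V + 4 = 4 + V)
((5669 + 9193) + (-713 + 7985)/(-3444 + X(O, -23))) - 1*(-25679) = ((5669 + 9193) + (-713 + 7985)/(-3444 + (4 + 24))) - 1*(-25679) = (14862 + 7272/(-3444 + 28)) + 25679 = (14862 + 7272/(-3416)) + 25679 = (14862 + 7272*(-1/3416)) + 25679 = (14862 - 909/427) + 25679 = 6345165/427 + 25679 = 17310098/427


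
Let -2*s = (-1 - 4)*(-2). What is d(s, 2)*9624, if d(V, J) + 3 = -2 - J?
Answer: -67368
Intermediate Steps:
s = -5 (s = -(-1 - 4)*(-2)/2 = -(-5)*(-2)/2 = -½*10 = -5)
d(V, J) = -5 - J (d(V, J) = -3 + (-2 - J) = -5 - J)
d(s, 2)*9624 = (-5 - 1*2)*9624 = (-5 - 2)*9624 = -7*9624 = -67368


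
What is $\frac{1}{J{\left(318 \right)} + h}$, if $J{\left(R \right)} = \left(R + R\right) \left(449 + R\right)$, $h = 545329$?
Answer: $\frac{1}{1033141} \approx 9.6792 \cdot 10^{-7}$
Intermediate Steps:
$J{\left(R \right)} = 2 R \left(449 + R\right)$
$\frac{1}{J{\left(318 \right)} + h} = \frac{1}{2 \cdot 318 \left(449 + 318\right) + 545329} = \frac{1}{2 \cdot 318 \cdot 767 + 545329} = \frac{1}{487812 + 545329} = \frac{1}{1033141}$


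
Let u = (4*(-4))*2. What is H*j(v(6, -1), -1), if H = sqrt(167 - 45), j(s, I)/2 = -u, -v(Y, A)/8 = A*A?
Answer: 64*sqrt(122) ≈ 706.90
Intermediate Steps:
v(Y, A) = -8*A**2 (v(Y, A) = -8*A*A = -8*A**2)
u = -32 (u = -16*2 = -32)
j(s, I) = 64 (j(s, I) = 2*(-1*(-32)) = 2*32 = 64)
H = sqrt(122) ≈ 11.045
H*j(v(6, -1), -1) = sqrt(122)*64 = 64*sqrt(122)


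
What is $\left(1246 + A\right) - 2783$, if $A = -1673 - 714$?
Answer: $-3924$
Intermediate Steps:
$A = -2387$ ($A = -1673 - 714 = -2387$)
$\left(1246 + A\right) - 2783 = \left(1246 - 2387\right) - 2783 = -1141 - 2783 = -3924$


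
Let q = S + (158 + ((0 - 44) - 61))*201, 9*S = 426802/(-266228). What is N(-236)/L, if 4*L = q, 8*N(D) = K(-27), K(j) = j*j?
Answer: 436680477/12762357577 ≈ 0.034216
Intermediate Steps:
K(j) = j²
N(D) = 729/8 (N(D) = (⅛)*(-27)² = (⅛)*729 = 729/8)
S = -213401/1198026 (S = (426802/(-266228))/9 = (426802*(-1/266228))/9 = (⅑)*(-213401/133114) = -213401/1198026 ≈ -0.17813)
q = 12762357577/1198026 (q = -213401/1198026 + (158 + ((0 - 44) - 61))*201 = -213401/1198026 + (158 + (-44 - 61))*201 = -213401/1198026 + (158 - 105)*201 = -213401/1198026 + 53*201 = -213401/1198026 + 10653 = 12762357577/1198026 ≈ 10653.)
L = 12762357577/4792104 (L = (¼)*(12762357577/1198026) = 12762357577/4792104 ≈ 2663.2)
N(-236)/L = 729/(8*(12762357577/4792104)) = (729/8)*(4792104/12762357577) = 436680477/12762357577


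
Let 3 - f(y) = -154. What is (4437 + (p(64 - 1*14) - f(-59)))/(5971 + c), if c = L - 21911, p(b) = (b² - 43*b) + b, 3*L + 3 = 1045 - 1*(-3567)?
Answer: -14040/43211 ≈ -0.32492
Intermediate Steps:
L = 4609/3 (L = -1 + (1045 - 1*(-3567))/3 = -1 + (1045 + 3567)/3 = -1 + (⅓)*4612 = -1 + 4612/3 = 4609/3 ≈ 1536.3)
p(b) = b² - 42*b
f(y) = 157 (f(y) = 3 - 1*(-154) = 3 + 154 = 157)
c = -61124/3 (c = 4609/3 - 21911 = -61124/3 ≈ -20375.)
(4437 + (p(64 - 1*14) - f(-59)))/(5971 + c) = (4437 + ((64 - 1*14)*(-42 + (64 - 1*14)) - 1*157))/(5971 - 61124/3) = (4437 + ((64 - 14)*(-42 + (64 - 14)) - 157))/(-43211/3) = (4437 + (50*(-42 + 50) - 157))*(-3/43211) = (4437 + (50*8 - 157))*(-3/43211) = (4437 + (400 - 157))*(-3/43211) = (4437 + 243)*(-3/43211) = 4680*(-3/43211) = -14040/43211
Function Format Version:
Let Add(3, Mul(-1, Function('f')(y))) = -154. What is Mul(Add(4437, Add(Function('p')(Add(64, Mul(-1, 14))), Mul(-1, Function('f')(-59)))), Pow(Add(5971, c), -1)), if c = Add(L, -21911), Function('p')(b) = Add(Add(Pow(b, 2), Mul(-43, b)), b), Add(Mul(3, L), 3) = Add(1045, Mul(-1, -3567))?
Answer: Rational(-14040, 43211) ≈ -0.32492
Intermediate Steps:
L = Rational(4609, 3) (L = Add(-1, Mul(Rational(1, 3), Add(1045, Mul(-1, -3567)))) = Add(-1, Mul(Rational(1, 3), Add(1045, 3567))) = Add(-1, Mul(Rational(1, 3), 4612)) = Add(-1, Rational(4612, 3)) = Rational(4609, 3) ≈ 1536.3)
Function('p')(b) = Add(Pow(b, 2), Mul(-42, b))
Function('f')(y) = 157 (Function('f')(y) = Add(3, Mul(-1, -154)) = Add(3, 154) = 157)
c = Rational(-61124, 3) (c = Add(Rational(4609, 3), -21911) = Rational(-61124, 3) ≈ -20375.)
Mul(Add(4437, Add(Function('p')(Add(64, Mul(-1, 14))), Mul(-1, Function('f')(-59)))), Pow(Add(5971, c), -1)) = Mul(Add(4437, Add(Mul(Add(64, Mul(-1, 14)), Add(-42, Add(64, Mul(-1, 14)))), Mul(-1, 157))), Pow(Add(5971, Rational(-61124, 3)), -1)) = Mul(Add(4437, Add(Mul(Add(64, -14), Add(-42, Add(64, -14))), -157)), Pow(Rational(-43211, 3), -1)) = Mul(Add(4437, Add(Mul(50, Add(-42, 50)), -157)), Rational(-3, 43211)) = Mul(Add(4437, Add(Mul(50, 8), -157)), Rational(-3, 43211)) = Mul(Add(4437, Add(400, -157)), Rational(-3, 43211)) = Mul(Add(4437, 243), Rational(-3, 43211)) = Mul(4680, Rational(-3, 43211)) = Rational(-14040, 43211)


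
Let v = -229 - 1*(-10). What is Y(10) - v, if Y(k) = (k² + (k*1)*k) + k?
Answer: 429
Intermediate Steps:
v = -219 (v = -229 + 10 = -219)
Y(k) = k + 2*k² (Y(k) = (k² + k*k) + k = (k² + k²) + k = 2*k² + k = k + 2*k²)
Y(10) - v = 10*(1 + 2*10) - 1*(-219) = 10*(1 + 20) + 219 = 10*21 + 219 = 210 + 219 = 429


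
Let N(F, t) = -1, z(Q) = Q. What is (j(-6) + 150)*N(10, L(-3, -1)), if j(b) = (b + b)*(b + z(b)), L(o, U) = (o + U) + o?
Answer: -294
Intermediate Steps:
L(o, U) = U + 2*o (L(o, U) = (U + o) + o = U + 2*o)
j(b) = 4*b**2 (j(b) = (b + b)*(b + b) = (2*b)*(2*b) = 4*b**2)
(j(-6) + 150)*N(10, L(-3, -1)) = (4*(-6)**2 + 150)*(-1) = (4*36 + 150)*(-1) = (144 + 150)*(-1) = 294*(-1) = -294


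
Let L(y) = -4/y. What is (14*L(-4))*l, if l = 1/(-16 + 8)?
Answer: -7/4 ≈ -1.7500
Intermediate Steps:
l = -1/8 (l = 1/(-8) = -1/8 ≈ -0.12500)
(14*L(-4))*l = (14*(-4/(-4)))*(-1/8) = (14*(-4*(-1/4)))*(-1/8) = (14*1)*(-1/8) = 14*(-1/8) = -7/4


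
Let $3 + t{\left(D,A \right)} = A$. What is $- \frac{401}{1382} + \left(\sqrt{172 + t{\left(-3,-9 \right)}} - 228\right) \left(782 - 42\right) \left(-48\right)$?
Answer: $\frac{11192209519}{1382} - 142080 \sqrt{10} \approx 7.6493 \cdot 10^{6}$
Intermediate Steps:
$t{\left(D,A \right)} = -3 + A$
$- \frac{401}{1382} + \left(\sqrt{172 + t{\left(-3,-9 \right)}} - 228\right) \left(782 - 42\right) \left(-48\right) = - \frac{401}{1382} + \left(\sqrt{172 - 12} - 228\right) \left(782 - 42\right) \left(-48\right) = \left(-401\right) \frac{1}{1382} + \left(\sqrt{172 - 12} - 228\right) 740 \left(-48\right) = - \frac{401}{1382} + \left(\sqrt{160} - 228\right) 740 \left(-48\right) = - \frac{401}{1382} + \left(4 \sqrt{10} - 228\right) 740 \left(-48\right) = - \frac{401}{1382} + \left(-228 + 4 \sqrt{10}\right) 740 \left(-48\right) = - \frac{401}{1382} + \left(-168720 + 2960 \sqrt{10}\right) \left(-48\right) = - \frac{401}{1382} + \left(8098560 - 142080 \sqrt{10}\right) = \frac{11192209519}{1382} - 142080 \sqrt{10}$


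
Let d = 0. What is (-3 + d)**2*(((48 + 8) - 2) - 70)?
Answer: -144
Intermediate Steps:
(-3 + d)**2*(((48 + 8) - 2) - 70) = (-3 + 0)**2*(((48 + 8) - 2) - 70) = (-3)**2*((56 - 2) - 70) = 9*(54 - 70) = 9*(-16) = -144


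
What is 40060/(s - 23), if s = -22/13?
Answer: -520780/321 ≈ -1622.4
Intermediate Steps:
s = -22/13 (s = -22*1/13 = -22/13 ≈ -1.6923)
40060/(s - 23) = 40060/(-22/13 - 23) = 40060/(-321/13) = 40060*(-13/321) = -520780/321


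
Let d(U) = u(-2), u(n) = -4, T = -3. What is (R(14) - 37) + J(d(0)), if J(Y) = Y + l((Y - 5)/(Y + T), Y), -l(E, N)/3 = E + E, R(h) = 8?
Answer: -285/7 ≈ -40.714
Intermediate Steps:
d(U) = -4
l(E, N) = -6*E (l(E, N) = -3*(E + E) = -6*E)
J(Y) = Y - 6*(-5 + Y)/(-3 + Y) (J(Y) = Y - 6*(Y - 5)/(Y - 3) = Y - 6*(-5 + Y)/(-3 + Y))
(R(14) - 37) + J(d(0)) = (8 - 37) + (30 + (-4)² - 9*(-4))/(-3 - 4) = -29 + (30 + 16 + 36)/(-7) = -29 - ⅐*82 = -29 - 82/7 = -285/7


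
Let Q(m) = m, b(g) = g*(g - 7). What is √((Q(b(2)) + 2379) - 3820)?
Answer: I*√1451 ≈ 38.092*I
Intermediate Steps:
b(g) = g*(-7 + g)
√((Q(b(2)) + 2379) - 3820) = √((2*(-7 + 2) + 2379) - 3820) = √((2*(-5) + 2379) - 3820) = √((-10 + 2379) - 3820) = √(2369 - 3820) = √(-1451) = I*√1451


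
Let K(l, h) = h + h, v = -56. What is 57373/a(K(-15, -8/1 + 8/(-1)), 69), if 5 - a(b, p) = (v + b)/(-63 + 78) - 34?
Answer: 860595/673 ≈ 1278.7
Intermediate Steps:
K(l, h) = 2*h
a(b, p) = 641/15 - b/15 (a(b, p) = 5 - ((-56 + b)/(-63 + 78) - 34) = 5 - ((-56 + b)/15 - 34) = 5 - ((-56 + b)*(1/15) - 34) = 5 - ((-56/15 + b/15) - 34) = 5 - (-566/15 + b/15) = 5 + (566/15 - b/15) = 641/15 - b/15)
57373/a(K(-15, -8/1 + 8/(-1)), 69) = 57373/(641/15 - 2*(-8/1 + 8/(-1))/15) = 57373/(641/15 - 2*(-8*1 + 8*(-1))/15) = 57373/(641/15 - 2*(-8 - 8)/15) = 57373/(641/15 - 2*(-16)/15) = 57373/(641/15 - 1/15*(-32)) = 57373/(641/15 + 32/15) = 57373/(673/15) = 57373*(15/673) = 860595/673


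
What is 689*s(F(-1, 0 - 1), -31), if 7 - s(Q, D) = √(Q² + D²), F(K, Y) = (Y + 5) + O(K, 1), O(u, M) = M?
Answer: 4823 - 689*√986 ≈ -16812.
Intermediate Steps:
F(K, Y) = 6 + Y (F(K, Y) = (Y + 5) + 1 = (5 + Y) + 1 = 6 + Y)
s(Q, D) = 7 - √(D² + Q²) (s(Q, D) = 7 - √(Q² + D²) = 7 - √(D² + Q²))
689*s(F(-1, 0 - 1), -31) = 689*(7 - √((-31)² + (6 + (0 - 1))²)) = 689*(7 - √(961 + (6 - 1)²)) = 689*(7 - √(961 + 5²)) = 689*(7 - √(961 + 25)) = 689*(7 - √986) = 4823 - 689*√986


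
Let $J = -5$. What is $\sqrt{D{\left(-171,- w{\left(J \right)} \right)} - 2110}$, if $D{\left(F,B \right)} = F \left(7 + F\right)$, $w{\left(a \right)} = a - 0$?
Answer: $\sqrt{25934} \approx 161.04$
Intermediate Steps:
$w{\left(a \right)} = a$ ($w{\left(a \right)} = a + 0 = a$)
$\sqrt{D{\left(-171,- w{\left(J \right)} \right)} - 2110} = \sqrt{- 171 \left(7 - 171\right) - 2110} = \sqrt{\left(-171\right) \left(-164\right) - 2110} = \sqrt{28044 - 2110} = \sqrt{25934}$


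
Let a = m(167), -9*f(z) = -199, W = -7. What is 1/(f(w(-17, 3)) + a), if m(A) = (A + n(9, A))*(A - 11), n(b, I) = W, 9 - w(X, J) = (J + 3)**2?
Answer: 9/224839 ≈ 4.0029e-5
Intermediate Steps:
w(X, J) = 9 - (3 + J)**2 (w(X, J) = 9 - (J + 3)**2 = 9 - (3 + J)**2)
n(b, I) = -7
f(z) = 199/9 (f(z) = -1/9*(-199) = 199/9)
m(A) = (-11 + A)*(-7 + A) (m(A) = (A - 7)*(A - 11) = (-7 + A)*(-11 + A) = (-11 + A)*(-7 + A))
a = 24960 (a = 77 + 167**2 - 18*167 = 77 + 27889 - 3006 = 24960)
1/(f(w(-17, 3)) + a) = 1/(199/9 + 24960) = 1/(224839/9) = 9/224839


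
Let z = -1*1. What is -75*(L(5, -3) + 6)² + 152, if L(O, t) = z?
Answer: -1723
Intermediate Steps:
z = -1
L(O, t) = -1
-75*(L(5, -3) + 6)² + 152 = -75*(-1 + 6)² + 152 = -75*5² + 152 = -75*25 + 152 = -1875 + 152 = -1723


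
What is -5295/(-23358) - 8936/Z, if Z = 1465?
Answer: -66989971/11406490 ≈ -5.8730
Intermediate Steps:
-5295/(-23358) - 8936/Z = -5295/(-23358) - 8936/1465 = -5295*(-1/23358) - 8936*1/1465 = 1765/7786 - 8936/1465 = -66989971/11406490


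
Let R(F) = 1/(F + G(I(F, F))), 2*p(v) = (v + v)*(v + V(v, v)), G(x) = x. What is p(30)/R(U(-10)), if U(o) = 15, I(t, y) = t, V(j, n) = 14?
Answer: 39600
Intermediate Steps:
p(v) = v*(14 + v) (p(v) = ((v + v)*(v + 14))/2 = ((2*v)*(14 + v))/2 = (2*v*(14 + v))/2 = v*(14 + v))
R(F) = 1/(2*F) (R(F) = 1/(F + F) = 1/(2*F))
p(30)/R(U(-10)) = (30*(14 + 30))/(((½)/15)) = (30*44)/(((½)*(1/15))) = 1320/(1/30) = 1320*30 = 39600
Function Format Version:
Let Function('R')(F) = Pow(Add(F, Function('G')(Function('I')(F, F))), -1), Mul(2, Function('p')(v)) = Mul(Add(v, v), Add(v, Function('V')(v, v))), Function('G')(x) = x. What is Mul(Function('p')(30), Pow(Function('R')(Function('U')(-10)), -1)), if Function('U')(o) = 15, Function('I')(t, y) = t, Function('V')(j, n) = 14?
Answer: 39600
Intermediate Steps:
Function('p')(v) = Mul(v, Add(14, v)) (Function('p')(v) = Mul(Rational(1, 2), Mul(Add(v, v), Add(v, 14))) = Mul(Rational(1, 2), Mul(Mul(2, v), Add(14, v))) = Mul(Rational(1, 2), Mul(2, v, Add(14, v))) = Mul(v, Add(14, v)))
Function('R')(F) = Mul(Rational(1, 2), Pow(F, -1)) (Function('R')(F) = Pow(Add(F, F), -1) = Pow(Mul(2, F), -1) = Mul(Rational(1, 2), Pow(F, -1)))
Mul(Function('p')(30), Pow(Function('R')(Function('U')(-10)), -1)) = Mul(Mul(30, Add(14, 30)), Pow(Mul(Rational(1, 2), Pow(15, -1)), -1)) = Mul(Mul(30, 44), Pow(Mul(Rational(1, 2), Rational(1, 15)), -1)) = Mul(1320, Pow(Rational(1, 30), -1)) = Mul(1320, 30) = 39600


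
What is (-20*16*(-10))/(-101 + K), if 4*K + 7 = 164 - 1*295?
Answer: -6400/271 ≈ -23.616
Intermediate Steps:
K = -69/2 (K = -7/4 + (164 - 1*295)/4 = -7/4 + (164 - 295)/4 = -7/4 + (¼)*(-131) = -7/4 - 131/4 = -69/2 ≈ -34.500)
(-20*16*(-10))/(-101 + K) = (-20*16*(-10))/(-101 - 69/2) = (-320*(-10))/(-271/2) = -2/271*3200 = -6400/271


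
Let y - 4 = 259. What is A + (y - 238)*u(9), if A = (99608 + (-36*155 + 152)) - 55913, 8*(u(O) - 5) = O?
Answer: 307361/8 ≈ 38420.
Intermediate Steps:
y = 263 (y = 4 + 259 = 263)
u(O) = 5 + O/8
A = 38267 (A = (99608 + (-5580 + 152)) - 55913 = (99608 - 5428) - 55913 = 94180 - 55913 = 38267)
A + (y - 238)*u(9) = 38267 + (263 - 238)*(5 + (⅛)*9) = 38267 + 25*(5 + 9/8) = 38267 + 25*(49/8) = 38267 + 1225/8 = 307361/8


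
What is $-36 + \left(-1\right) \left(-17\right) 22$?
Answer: $338$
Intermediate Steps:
$-36 + \left(-1\right) \left(-17\right) 22 = -36 + 17 \cdot 22 = -36 + 374 = 338$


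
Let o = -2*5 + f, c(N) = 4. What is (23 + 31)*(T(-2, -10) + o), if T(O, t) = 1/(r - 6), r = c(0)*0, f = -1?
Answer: -603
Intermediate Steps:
r = 0 (r = 4*0 = 0)
T(O, t) = -⅙ (T(O, t) = 1/(0 - 6) = 1/(-6) = -⅙)
o = -11 (o = -2*5 - 1 = -10 - 1 = -11)
(23 + 31)*(T(-2, -10) + o) = (23 + 31)*(-⅙ - 11) = 54*(-67/6) = -603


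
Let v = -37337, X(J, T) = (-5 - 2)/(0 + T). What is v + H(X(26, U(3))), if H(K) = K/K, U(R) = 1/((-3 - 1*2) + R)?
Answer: -37336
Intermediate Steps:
U(R) = 1/(-5 + R) (U(R) = 1/((-3 - 2) + R) = 1/(-5 + R))
X(J, T) = -7/T
H(K) = 1
v + H(X(26, U(3))) = -37337 + 1 = -37336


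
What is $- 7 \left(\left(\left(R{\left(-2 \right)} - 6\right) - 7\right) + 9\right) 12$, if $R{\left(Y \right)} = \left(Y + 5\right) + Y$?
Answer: $252$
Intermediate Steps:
$R{\left(Y \right)} = 5 + 2 Y$ ($R{\left(Y \right)} = \left(5 + Y\right) + Y = 5 + 2 Y$)
$- 7 \left(\left(\left(R{\left(-2 \right)} - 6\right) - 7\right) + 9\right) 12 = - 7 \left(\left(\left(\left(5 + 2 \left(-2\right)\right) - 6\right) - 7\right) + 9\right) 12 = - 7 \left(\left(\left(\left(5 - 4\right) - 6\right) - 7\right) + 9\right) 12 = - 7 \left(\left(\left(1 - 6\right) - 7\right) + 9\right) 12 = - 7 \left(\left(-5 - 7\right) + 9\right) 12 = - 7 \left(-12 + 9\right) 12 = \left(-7\right) \left(-3\right) 12 = 21 \cdot 12 = 252$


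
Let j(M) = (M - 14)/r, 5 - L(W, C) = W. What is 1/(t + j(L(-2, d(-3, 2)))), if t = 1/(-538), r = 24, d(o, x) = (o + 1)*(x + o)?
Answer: -6456/1895 ≈ -3.4069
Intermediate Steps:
d(o, x) = (1 + o)*(o + x)
L(W, C) = 5 - W
j(M) = -7/12 + M/24 (j(M) = (M - 14)/24 = (-14 + M)*(1/24) = -7/12 + M/24)
t = -1/538 ≈ -0.0018587
1/(t + j(L(-2, d(-3, 2)))) = 1/(-1/538 + (-7/12 + (5 - 1*(-2))/24)) = 1/(-1/538 + (-7/12 + (5 + 2)/24)) = 1/(-1/538 + (-7/12 + (1/24)*7)) = 1/(-1/538 + (-7/12 + 7/24)) = 1/(-1/538 - 7/24) = 1/(-1895/6456) = -6456/1895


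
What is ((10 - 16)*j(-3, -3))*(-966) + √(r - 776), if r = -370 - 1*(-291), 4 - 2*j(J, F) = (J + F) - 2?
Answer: 34776 + 3*I*√95 ≈ 34776.0 + 29.24*I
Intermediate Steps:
j(J, F) = 3 - F/2 - J/2 (j(J, F) = 2 - ((J + F) - 2)/2 = 2 - ((F + J) - 2)/2 = 2 - (-2 + F + J)/2 = 2 + (1 - F/2 - J/2) = 3 - F/2 - J/2)
r = -79 (r = -370 + 291 = -79)
((10 - 16)*j(-3, -3))*(-966) + √(r - 776) = ((10 - 16)*(3 - ½*(-3) - ½*(-3)))*(-966) + √(-79 - 776) = -6*(3 + 3/2 + 3/2)*(-966) + √(-855) = -6*6*(-966) + 3*I*√95 = -36*(-966) + 3*I*√95 = 34776 + 3*I*√95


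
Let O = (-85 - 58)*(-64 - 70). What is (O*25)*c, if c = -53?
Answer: -25389650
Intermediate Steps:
O = 19162 (O = -143*(-134) = 19162)
(O*25)*c = (19162*25)*(-53) = 479050*(-53) = -25389650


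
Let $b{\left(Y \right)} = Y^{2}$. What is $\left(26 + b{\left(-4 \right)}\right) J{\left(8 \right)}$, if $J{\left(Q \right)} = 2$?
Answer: $84$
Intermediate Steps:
$\left(26 + b{\left(-4 \right)}\right) J{\left(8 \right)} = \left(26 + \left(-4\right)^{2}\right) 2 = \left(26 + 16\right) 2 = 42 \cdot 2 = 84$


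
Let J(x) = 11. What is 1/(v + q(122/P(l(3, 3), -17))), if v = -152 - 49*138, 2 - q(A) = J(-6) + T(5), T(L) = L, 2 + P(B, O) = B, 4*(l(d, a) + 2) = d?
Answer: -1/6928 ≈ -0.00014434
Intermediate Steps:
l(d, a) = -2 + d/4
P(B, O) = -2 + B
q(A) = -14 (q(A) = 2 - (11 + 5) = 2 - 1*16 = 2 - 16 = -14)
v = -6914 (v = -152 - 6762 = -6914)
1/(v + q(122/P(l(3, 3), -17))) = 1/(-6914 - 14) = 1/(-6928) = -1/6928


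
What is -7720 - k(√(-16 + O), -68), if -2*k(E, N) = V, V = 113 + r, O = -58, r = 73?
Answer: -7627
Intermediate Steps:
V = 186 (V = 113 + 73 = 186)
k(E, N) = -93 (k(E, N) = -½*186 = -93)
-7720 - k(√(-16 + O), -68) = -7720 - 1*(-93) = -7720 + 93 = -7627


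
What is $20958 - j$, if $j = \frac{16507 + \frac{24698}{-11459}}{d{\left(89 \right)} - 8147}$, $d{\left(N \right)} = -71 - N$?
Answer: $\frac{221686591741}{10576657} \approx 20960.0$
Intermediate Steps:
$j = - \frac{21014335}{10576657}$ ($j = \frac{16507 + \frac{24698}{-11459}}{\left(-71 - 89\right) - 8147} = \frac{16507 + 24698 \left(- \frac{1}{11459}\right)}{\left(-71 - 89\right) - 8147} = \frac{16507 - \frac{24698}{11459}}{-160 - 8147} = \frac{189129015}{11459 \left(-8307\right)} = \frac{189129015}{11459} \left(- \frac{1}{8307}\right) = - \frac{21014335}{10576657} \approx -1.9869$)
$20958 - j = 20958 - - \frac{21014335}{10576657} = 20958 + \frac{21014335}{10576657} = \frac{221686591741}{10576657}$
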